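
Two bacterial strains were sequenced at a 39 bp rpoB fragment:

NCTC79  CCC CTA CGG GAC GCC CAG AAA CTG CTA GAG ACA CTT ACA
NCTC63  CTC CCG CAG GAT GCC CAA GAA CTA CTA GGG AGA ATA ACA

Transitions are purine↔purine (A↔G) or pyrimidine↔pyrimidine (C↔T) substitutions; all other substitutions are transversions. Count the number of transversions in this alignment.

3

Differing sites — 2:C/T (Ti); 5:T/C (Ti); 6:A/G (Ti); 8:G/A (Ti); 12:C/T (Ti); 18:G/A (Ti); 19:A/G (Ti); 24:G/A (Ti); 29:A/G (Ti); 32:C/G (Tv); 34:C/A (Tv); 36:T/A (Tv).
Of the 12 differences, 9 transitions and 3 transversions, so the answer is 3.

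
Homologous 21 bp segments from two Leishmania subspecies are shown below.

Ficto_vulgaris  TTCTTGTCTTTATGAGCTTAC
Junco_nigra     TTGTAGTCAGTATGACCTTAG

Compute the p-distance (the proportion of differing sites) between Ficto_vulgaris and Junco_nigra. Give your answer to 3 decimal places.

0.286

The sequences differ at positions 3 (C/G), 5 (T/A), 9 (T/A), 10 (T/G), 16 (G/C), 21 (C/G).
There are 6 differences over 21 sites, so p = 6/21 = 0.286.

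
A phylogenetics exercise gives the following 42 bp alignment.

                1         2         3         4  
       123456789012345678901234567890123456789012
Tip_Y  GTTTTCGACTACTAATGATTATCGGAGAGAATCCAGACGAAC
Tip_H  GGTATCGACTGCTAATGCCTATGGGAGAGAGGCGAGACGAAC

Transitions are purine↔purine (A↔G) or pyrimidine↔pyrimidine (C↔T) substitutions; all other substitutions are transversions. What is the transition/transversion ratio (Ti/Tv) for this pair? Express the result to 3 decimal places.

0.500

Differing sites — 2:T/G (Tv); 4:T/A (Tv); 11:A/G (Ti); 18:A/C (Tv); 19:T/C (Ti); 23:C/G (Tv); 31:A/G (Ti); 32:T/G (Tv); 34:C/G (Tv).
Of the 9 differences, 3 transitions and 6 transversions, so Ti/Tv = 3/6 = 0.500.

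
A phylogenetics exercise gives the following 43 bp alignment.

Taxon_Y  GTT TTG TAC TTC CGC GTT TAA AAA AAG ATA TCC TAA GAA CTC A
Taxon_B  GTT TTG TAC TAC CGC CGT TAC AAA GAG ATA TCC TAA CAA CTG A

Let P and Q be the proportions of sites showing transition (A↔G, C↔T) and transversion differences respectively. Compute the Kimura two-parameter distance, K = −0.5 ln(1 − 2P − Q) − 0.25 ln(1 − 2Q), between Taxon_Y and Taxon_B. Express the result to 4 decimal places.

The sequences differ at positions 11 (T/A, transversion), 16 (G/C, transversion), 17 (T/G, transversion), 21 (A/C, transversion), 25 (A/G, transition), 37 (G/C, transversion), 42 (C/G, transversion).
Of the 7 differences, 1 transition and 6 transversions over 43 sites: P = 1/43 = 0.023256, Q = 6/43 = 0.139535.
d = −0.5·ln(0.813953) − 0.25·ln(0.720930) = −0.5·(-0.205853) − 0.25·(-0.327213) = 0.1847.

0.1847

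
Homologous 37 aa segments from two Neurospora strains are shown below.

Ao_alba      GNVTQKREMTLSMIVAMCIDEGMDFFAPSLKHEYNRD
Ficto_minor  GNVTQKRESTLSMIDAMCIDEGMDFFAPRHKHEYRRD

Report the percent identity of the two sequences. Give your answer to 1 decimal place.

Differing sites — 9:M/S; 15:V/D; 29:S/R; 30:L/H; 35:N/R.
32 of the 37 sites match, so the percent identity is 32/37 × 100 = 86.5%.

86.5%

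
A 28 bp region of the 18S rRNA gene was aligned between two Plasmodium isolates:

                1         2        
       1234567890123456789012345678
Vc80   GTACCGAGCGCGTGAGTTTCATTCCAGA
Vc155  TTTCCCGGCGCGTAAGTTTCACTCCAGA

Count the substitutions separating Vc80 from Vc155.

6

The sequences differ at positions 1 (G/T), 3 (A/T), 6 (G/C), 7 (A/G), 14 (G/A), 22 (T/C).
That gives 6 mismatches out of 28 aligned sites, so the Hamming distance is 6.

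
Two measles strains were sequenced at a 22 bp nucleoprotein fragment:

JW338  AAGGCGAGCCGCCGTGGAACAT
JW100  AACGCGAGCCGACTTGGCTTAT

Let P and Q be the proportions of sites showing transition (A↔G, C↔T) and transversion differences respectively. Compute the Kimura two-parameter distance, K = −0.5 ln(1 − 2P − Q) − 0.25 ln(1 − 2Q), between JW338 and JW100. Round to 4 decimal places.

The sequences differ at positions 3 (G/C, transversion), 12 (C/A, transversion), 14 (G/T, transversion), 18 (A/C, transversion), 19 (A/T, transversion), 20 (C/T, transition).
Of the 6 differences, 1 transition and 5 transversions over 22 sites: P = 1/22 = 0.045455, Q = 5/22 = 0.227273.
d = −0.5·ln(0.681817) − 0.25·ln(0.545454) = −0.5·(-0.382994) − 0.25·(-0.606137) = 0.3430.

0.3430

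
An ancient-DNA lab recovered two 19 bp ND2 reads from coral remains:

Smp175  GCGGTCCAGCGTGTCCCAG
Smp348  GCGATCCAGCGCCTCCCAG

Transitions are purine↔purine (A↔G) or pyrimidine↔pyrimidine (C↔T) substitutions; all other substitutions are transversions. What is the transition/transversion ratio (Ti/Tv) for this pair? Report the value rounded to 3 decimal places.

The sequences differ at positions 4 (G/A, transition), 12 (T/C, transition), 13 (G/C, transversion).
Of the 3 differences, 2 transitions and 1 transversion, so Ti/Tv = 2/1 = 2.000.

2.000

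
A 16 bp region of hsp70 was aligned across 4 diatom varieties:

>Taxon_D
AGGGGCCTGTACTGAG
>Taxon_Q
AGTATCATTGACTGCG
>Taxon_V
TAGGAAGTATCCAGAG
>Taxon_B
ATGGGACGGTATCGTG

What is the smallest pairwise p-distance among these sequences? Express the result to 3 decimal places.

0.375

Pairwise Hamming distances:
  Taxon_D vs Taxon_Q: 7
  Taxon_D vs Taxon_V: 8
  Taxon_D vs Taxon_B: 6
  Taxon_Q vs Taxon_V: 12
  Taxon_Q vs Taxon_B: 12
  Taxon_V vs Taxon_B: 10
The smallest is 6 mismatches, between Taxon_D and Taxon_B; p = 6/16 = 0.375.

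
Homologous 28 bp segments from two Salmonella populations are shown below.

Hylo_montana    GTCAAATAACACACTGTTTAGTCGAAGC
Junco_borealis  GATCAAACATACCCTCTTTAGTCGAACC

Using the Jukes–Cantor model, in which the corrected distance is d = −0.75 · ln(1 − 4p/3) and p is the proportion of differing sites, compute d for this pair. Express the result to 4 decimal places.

Differing sites — 2:T/A; 3:C/T; 4:A/C; 7:T/A; 8:A/C; 10:C/T; 13:A/C; 16:G/C; 27:G/C.
p = 9/28 = 0.321429.
d = −0.75 · ln(1 − (4/3)·0.321429) = −0.75 · ln(0.571428) = −0.75 · (-0.559617) = 0.4197.

0.4197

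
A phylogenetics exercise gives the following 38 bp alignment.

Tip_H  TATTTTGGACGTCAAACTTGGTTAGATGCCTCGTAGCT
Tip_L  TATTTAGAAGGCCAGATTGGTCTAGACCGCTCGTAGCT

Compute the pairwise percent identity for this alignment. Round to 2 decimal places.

68.42%

Mismatches occur at site 6 (T→A), site 8 (G→A), site 10 (C→G), site 12 (T→C), site 15 (A→G), site 17 (C→T), site 19 (T→G), site 21 (G→T), site 22 (T→C), site 27 (T→C), site 28 (G→C), site 29 (C→G).
26 of the 38 sites match, so the percent identity is 26/38 × 100 = 68.42%.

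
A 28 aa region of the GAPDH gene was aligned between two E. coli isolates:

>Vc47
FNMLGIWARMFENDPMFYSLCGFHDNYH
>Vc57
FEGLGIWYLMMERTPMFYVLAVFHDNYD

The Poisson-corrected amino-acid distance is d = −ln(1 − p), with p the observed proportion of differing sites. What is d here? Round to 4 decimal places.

Mismatches occur at site 2 (N↔E), site 3 (M↔G), site 8 (A↔Y), site 9 (R↔L), site 11 (F↔M), site 13 (N↔R), site 14 (D↔T), site 19 (S↔V), site 21 (C↔A), site 22 (G↔V), site 28 (H↔D).
p = 11/28 = 0.392857.
d = −ln(1 − 0.392857) = −ln(0.607143) = 0.4990.

0.4990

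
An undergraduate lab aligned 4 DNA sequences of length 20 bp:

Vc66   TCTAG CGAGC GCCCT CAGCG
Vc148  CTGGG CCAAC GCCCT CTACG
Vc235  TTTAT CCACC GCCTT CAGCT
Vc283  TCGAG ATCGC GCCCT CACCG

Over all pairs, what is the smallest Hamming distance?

Pairwise Hamming distances:
  Vc66 vs Vc148: 8
  Vc66 vs Vc235: 6
  Vc66 vs Vc283: 5
  Vc148 vs Vc235: 9
  Vc148 vs Vc283: 9
  Vc235 vs Vc283: 10
The smallest is 5, between Vc66 and Vc283.

5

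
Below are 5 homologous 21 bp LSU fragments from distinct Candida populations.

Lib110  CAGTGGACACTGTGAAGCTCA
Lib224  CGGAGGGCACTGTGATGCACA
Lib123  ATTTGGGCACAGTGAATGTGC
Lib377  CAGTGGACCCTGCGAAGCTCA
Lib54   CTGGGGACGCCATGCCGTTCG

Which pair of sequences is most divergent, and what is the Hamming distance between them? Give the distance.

Pairwise Hamming distances:
  Lib110 vs Lib224: 5
  Lib110 vs Lib123: 9
  Lib110 vs Lib377: 2
  Lib110 vs Lib54: 9
  Lib224 vs Lib123: 11
  Lib224 vs Lib377: 7
  Lib224 vs Lib54: 11
  Lib123 vs Lib377: 11
  Lib123 vs Lib54: 13
  Lib377 vs Lib54: 10
The largest is 13, between Lib123 and Lib54.

13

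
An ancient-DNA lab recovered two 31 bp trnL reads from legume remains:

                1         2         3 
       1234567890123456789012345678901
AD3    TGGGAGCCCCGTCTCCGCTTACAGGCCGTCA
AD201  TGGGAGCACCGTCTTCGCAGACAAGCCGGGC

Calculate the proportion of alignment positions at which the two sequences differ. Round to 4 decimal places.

0.2581

The sequences differ at positions 8 (C/A), 15 (C/T), 19 (T/A), 20 (T/G), 24 (G/A), 29 (T/G), 30 (C/G), 31 (A/C).
There are 8 differences over 31 sites, so p = 8/31 = 0.2581.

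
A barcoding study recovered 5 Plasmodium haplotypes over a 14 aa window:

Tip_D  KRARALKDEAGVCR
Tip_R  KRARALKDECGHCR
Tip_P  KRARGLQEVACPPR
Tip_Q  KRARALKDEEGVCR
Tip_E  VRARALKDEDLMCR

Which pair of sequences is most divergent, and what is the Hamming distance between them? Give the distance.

Pairwise Hamming distances:
  Tip_D vs Tip_R: 2
  Tip_D vs Tip_P: 7
  Tip_D vs Tip_Q: 1
  Tip_D vs Tip_E: 4
  Tip_R vs Tip_P: 8
  Tip_R vs Tip_Q: 2
  Tip_R vs Tip_E: 4
  Tip_P vs Tip_Q: 8
  Tip_P vs Tip_E: 9
  Tip_Q vs Tip_E: 4
The largest is 9, between Tip_P and Tip_E.

9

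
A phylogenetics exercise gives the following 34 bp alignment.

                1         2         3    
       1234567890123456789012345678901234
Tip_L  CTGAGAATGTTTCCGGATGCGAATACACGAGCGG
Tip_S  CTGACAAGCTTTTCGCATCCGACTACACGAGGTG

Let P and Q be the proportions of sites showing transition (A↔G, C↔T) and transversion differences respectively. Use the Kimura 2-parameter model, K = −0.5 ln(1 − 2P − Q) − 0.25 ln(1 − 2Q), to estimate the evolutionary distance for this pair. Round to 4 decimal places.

0.3332

The sequences differ at positions 5 (G/C, transversion), 8 (T/G, transversion), 9 (G/C, transversion), 13 (C/T, transition), 16 (G/C, transversion), 19 (G/C, transversion), 23 (A/C, transversion), 32 (C/G, transversion), 33 (G/T, transversion).
Of the 9 differences, 1 transition and 8 transversions over 34 sites: P = 1/34 = 0.029412, Q = 8/34 = 0.235294.
d = −0.5·ln(0.705882) − 0.25·ln(0.529412) = −0.5·(-0.348307) − 0.25·(-0.635988) = 0.3332.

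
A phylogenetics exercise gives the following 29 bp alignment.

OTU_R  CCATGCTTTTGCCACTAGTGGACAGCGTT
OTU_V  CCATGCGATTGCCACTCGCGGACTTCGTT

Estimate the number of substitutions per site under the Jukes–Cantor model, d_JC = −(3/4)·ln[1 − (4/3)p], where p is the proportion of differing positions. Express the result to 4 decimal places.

Differing sites — 7:T/G; 8:T/A; 17:A/C; 19:T/C; 24:A/T; 25:G/T.
p = 6/29 = 0.206897.
d = −0.75 · ln(1 − (4/3)·0.206897) = −0.75 · ln(0.724137) = −0.75 · (-0.322775) = 0.2421.

0.2421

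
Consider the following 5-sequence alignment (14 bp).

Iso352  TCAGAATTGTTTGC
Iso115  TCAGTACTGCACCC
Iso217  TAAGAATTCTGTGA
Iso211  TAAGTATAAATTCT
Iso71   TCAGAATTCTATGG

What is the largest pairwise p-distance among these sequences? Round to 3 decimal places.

Pairwise Hamming distances:
  Iso352 vs Iso115: 6
  Iso352 vs Iso217: 4
  Iso352 vs Iso211: 7
  Iso352 vs Iso71: 3
  Iso115 vs Iso217: 9
  Iso115 vs Iso211: 8
  Iso115 vs Iso71: 7
  Iso217 vs Iso211: 7
  Iso217 vs Iso71: 3
  Iso211 vs Iso71: 8
The largest is 9 mismatches, between Iso115 and Iso217; p = 9/14 = 0.643.

0.643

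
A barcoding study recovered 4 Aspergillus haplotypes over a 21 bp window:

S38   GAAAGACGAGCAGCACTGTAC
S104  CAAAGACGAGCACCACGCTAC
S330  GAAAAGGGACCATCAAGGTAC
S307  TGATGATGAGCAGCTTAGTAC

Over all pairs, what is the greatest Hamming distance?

11

Pairwise Hamming distances:
  S38 vs S104: 4
  S38 vs S330: 7
  S38 vs S307: 7
  S104 vs S330: 8
  S104 vs S307: 9
  S330 vs S307: 11
The largest is 11, between S330 and S307.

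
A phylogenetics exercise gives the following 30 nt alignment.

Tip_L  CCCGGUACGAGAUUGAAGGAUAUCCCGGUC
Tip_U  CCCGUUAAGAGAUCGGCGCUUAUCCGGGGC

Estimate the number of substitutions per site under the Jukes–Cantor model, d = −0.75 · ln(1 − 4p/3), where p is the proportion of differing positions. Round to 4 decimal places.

0.3831

Mismatches occur at site 5 (G/U), site 8 (C/A), site 14 (U/C), site 16 (A/G), site 17 (A/C), site 19 (G/C), site 20 (A/U), site 26 (C/G), site 29 (U/G).
p = 9/30 = 0.300000.
d = −0.75 · ln(1 − (4/3)·0.300000) = −0.75 · ln(0.600000) = −0.75 · (-0.510826) = 0.3831.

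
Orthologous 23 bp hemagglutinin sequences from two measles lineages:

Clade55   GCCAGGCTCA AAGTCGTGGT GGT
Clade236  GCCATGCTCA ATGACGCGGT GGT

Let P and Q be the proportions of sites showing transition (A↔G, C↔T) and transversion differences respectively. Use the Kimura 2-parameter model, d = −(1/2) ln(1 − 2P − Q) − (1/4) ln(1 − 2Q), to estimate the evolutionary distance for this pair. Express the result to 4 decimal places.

Mismatches occur at site 5 (G/T, transversion), site 12 (A/T, transversion), site 14 (T/A, transversion), site 17 (T/C, transition).
Of the 4 differences, 1 transition and 3 transversions over 23 sites: P = 1/23 = 0.043478, Q = 3/23 = 0.130435.
d = −0.5·ln(0.782609) − 0.25·ln(0.739130) = −0.5·(-0.245122) − 0.25·(-0.302281) = 0.1981.

0.1981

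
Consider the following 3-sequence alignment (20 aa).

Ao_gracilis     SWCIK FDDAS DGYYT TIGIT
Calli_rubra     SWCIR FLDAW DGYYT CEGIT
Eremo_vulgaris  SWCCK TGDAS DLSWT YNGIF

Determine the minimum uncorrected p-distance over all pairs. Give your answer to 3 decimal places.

Pairwise Hamming distances:
  Ao_gracilis vs Calli_rubra: 5
  Ao_gracilis vs Eremo_vulgaris: 9
  Calli_rubra vs Eremo_vulgaris: 11
The smallest is 5 mismatches, between Ao_gracilis and Calli_rubra; p = 5/20 = 0.250.

0.250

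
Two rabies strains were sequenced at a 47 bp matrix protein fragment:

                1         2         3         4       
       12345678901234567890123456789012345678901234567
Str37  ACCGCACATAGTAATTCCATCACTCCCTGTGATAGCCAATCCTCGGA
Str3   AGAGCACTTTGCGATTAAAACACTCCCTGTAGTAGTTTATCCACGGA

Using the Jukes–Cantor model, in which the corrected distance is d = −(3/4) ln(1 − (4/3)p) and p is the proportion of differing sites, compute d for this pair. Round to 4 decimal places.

Differing sites — 2:C/G; 3:C/A; 8:A/T; 10:A/T; 12:T/C; 13:A/G; 17:C/A; 18:C/A; 20:T/A; 31:G/A; 32:A/G; 36:C/T; 37:C/T; 38:A/T; 43:T/A.
p = 15/47 = 0.319149.
d = −0.75 · ln(1 − (4/3)·0.319149) = −0.75 · ln(0.574468) = −0.75 · (-0.554311) = 0.4157.

0.4157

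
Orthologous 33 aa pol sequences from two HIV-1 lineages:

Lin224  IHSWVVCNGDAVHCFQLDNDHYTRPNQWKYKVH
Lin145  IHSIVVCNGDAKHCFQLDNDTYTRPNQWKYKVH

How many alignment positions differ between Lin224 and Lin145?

Differing sites — 4:W/I; 12:V/K; 21:H/T.
That gives 3 mismatches out of 33 aligned sites, so the Hamming distance is 3.

3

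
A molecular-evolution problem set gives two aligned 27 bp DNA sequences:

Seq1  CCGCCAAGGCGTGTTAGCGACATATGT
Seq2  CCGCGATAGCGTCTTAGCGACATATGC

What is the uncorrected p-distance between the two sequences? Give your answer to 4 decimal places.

0.1852

The sequences differ at positions 5 (C/G), 7 (A/T), 8 (G/A), 13 (G/C), 27 (T/C).
There are 5 differences over 27 sites, so p = 5/27 = 0.1852.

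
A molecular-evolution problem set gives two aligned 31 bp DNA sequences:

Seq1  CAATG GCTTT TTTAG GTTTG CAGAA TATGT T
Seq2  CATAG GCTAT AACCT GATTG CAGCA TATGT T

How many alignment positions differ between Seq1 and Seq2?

10

Mismatches occur at site 3 (A/T), site 4 (T/A), site 9 (T/A), site 11 (T/A), site 12 (T/A), site 13 (T/C), site 14 (A/C), site 15 (G/T), site 17 (T/A), site 24 (A/C).
That gives 10 mismatches out of 31 aligned sites, so the Hamming distance is 10.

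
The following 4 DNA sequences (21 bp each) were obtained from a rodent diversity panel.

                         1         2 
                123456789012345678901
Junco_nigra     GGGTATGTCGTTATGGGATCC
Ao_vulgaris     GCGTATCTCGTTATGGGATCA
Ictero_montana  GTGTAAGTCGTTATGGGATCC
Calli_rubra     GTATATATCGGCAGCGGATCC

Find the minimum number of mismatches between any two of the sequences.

2

Pairwise Hamming distances:
  Junco_nigra vs Ao_vulgaris: 3
  Junco_nigra vs Ictero_montana: 2
  Junco_nigra vs Calli_rubra: 7
  Ao_vulgaris vs Ictero_montana: 4
  Ao_vulgaris vs Calli_rubra: 8
  Ictero_montana vs Calli_rubra: 7
The smallest is 2, between Junco_nigra and Ictero_montana.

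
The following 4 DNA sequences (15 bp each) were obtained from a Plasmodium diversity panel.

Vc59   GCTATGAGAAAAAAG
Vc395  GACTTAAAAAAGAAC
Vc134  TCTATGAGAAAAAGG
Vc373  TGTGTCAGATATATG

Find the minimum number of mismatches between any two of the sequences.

2

Pairwise Hamming distances:
  Vc59 vs Vc395: 7
  Vc59 vs Vc134: 2
  Vc59 vs Vc373: 7
  Vc395 vs Vc134: 9
  Vc395 vs Vc373: 10
  Vc134 vs Vc373: 6
The smallest is 2, between Vc59 and Vc134.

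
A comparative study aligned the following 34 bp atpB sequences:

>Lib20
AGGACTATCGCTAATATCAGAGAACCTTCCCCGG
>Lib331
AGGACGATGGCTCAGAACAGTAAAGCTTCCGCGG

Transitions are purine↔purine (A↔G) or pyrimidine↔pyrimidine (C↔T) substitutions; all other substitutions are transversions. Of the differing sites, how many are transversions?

Differing sites — 6:T/G (Tv); 9:C/G (Tv); 13:A/C (Tv); 15:T/G (Tv); 17:T/A (Tv); 21:A/T (Tv); 22:G/A (Ti); 25:C/G (Tv); 31:C/G (Tv).
Of the 9 differences, 1 transition and 8 transversions, so the answer is 8.

8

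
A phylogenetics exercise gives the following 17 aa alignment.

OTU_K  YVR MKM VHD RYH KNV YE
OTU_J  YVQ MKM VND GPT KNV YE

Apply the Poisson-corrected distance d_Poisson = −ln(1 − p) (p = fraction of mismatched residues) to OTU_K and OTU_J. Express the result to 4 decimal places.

0.3483

The sequences differ at positions 3 (R/Q), 8 (H/N), 10 (R/G), 11 (Y/P), 12 (H/T).
p = 5/17 = 0.294118.
d = −ln(1 − 0.294118) = −ln(0.705882) = 0.3483.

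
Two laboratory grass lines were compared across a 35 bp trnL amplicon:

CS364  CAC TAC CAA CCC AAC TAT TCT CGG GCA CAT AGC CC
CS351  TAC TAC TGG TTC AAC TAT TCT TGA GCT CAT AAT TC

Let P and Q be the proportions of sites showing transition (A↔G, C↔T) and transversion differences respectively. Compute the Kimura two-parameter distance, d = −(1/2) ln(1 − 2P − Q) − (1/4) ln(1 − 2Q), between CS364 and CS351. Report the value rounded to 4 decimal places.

0.5499

Differing sites — 1:C/T (Ti); 7:C/T (Ti); 8:A/G (Ti); 9:A/G (Ti); 10:C/T (Ti); 11:C/T (Ti); 22:C/T (Ti); 24:G/A (Ti); 27:A/T (Tv); 32:G/A (Ti); 33:C/T (Ti); 34:C/T (Ti).
Of the 12 differences, 11 transitions and 1 transversion over 35 sites: P = 11/35 = 0.314286, Q = 1/35 = 0.028571.
d = −0.5·ln(0.342857) − 0.25·ln(0.942858) = −0.5·(-1.070442) − 0.25·(-0.058840) = 0.5499.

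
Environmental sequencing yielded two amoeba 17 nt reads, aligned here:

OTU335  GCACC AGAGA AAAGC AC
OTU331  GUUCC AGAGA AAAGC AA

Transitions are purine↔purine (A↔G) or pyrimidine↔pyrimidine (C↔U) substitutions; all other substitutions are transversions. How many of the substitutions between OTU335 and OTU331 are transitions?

1

Differing sites — 2:C/U (Ti); 3:A/U (Tv); 17:C/A (Tv).
Of the 3 differences, 1 transition and 2 transversions, so the answer is 1.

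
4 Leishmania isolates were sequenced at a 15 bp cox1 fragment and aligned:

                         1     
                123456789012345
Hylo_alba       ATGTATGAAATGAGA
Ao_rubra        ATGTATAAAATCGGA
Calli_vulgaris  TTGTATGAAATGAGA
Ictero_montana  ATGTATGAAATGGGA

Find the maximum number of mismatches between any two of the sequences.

Pairwise Hamming distances:
  Hylo_alba vs Ao_rubra: 3
  Hylo_alba vs Calli_vulgaris: 1
  Hylo_alba vs Ictero_montana: 1
  Ao_rubra vs Calli_vulgaris: 4
  Ao_rubra vs Ictero_montana: 2
  Calli_vulgaris vs Ictero_montana: 2
The largest is 4, between Ao_rubra and Calli_vulgaris.

4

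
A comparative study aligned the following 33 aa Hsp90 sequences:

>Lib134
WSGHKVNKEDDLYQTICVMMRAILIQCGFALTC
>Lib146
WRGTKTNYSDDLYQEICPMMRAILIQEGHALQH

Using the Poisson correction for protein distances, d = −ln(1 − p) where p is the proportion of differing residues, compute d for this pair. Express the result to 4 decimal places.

The sequences differ at positions 2 (S/R), 4 (H/T), 6 (V/T), 8 (K/Y), 9 (E/S), 15 (T/E), 18 (V/P), 27 (C/E), 29 (F/H), 32 (T/Q), 33 (C/H).
p = 11/33 = 0.333333.
d = −ln(1 − 0.333333) = −ln(0.666667) = 0.4055.

0.4055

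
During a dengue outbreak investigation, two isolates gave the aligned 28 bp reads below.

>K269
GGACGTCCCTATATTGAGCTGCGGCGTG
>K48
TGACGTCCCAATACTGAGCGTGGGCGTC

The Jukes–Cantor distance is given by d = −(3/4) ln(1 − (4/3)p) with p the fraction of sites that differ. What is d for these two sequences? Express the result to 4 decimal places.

0.3041

Mismatches occur at site 1 (G↔T), site 10 (T↔A), site 14 (T↔C), site 20 (T↔G), site 21 (G↔T), site 22 (C↔G), site 28 (G↔C).
p = 7/28 = 0.250000.
d = −0.75 · ln(1 − (4/3)·0.250000) = −0.75 · ln(0.666667) = −0.75 · (-0.405465) = 0.3041.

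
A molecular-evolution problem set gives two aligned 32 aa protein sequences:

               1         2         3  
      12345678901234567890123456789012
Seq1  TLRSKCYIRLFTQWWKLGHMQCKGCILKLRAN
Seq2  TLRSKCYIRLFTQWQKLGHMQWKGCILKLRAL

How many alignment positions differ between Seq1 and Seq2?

3

The sequences differ at positions 15 (W/Q), 22 (C/W), 32 (N/L).
That gives 3 mismatches out of 32 aligned sites, so the Hamming distance is 3.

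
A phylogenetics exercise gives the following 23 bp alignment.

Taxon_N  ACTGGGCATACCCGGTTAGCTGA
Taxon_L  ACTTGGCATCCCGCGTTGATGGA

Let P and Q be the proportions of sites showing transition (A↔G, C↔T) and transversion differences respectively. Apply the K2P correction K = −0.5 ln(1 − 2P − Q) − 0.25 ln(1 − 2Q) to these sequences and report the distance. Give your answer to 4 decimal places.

Mismatches occur at site 4 (G↔T, transversion), site 10 (A↔C, transversion), site 13 (C↔G, transversion), site 14 (G↔C, transversion), site 18 (A↔G, transition), site 19 (G↔A, transition), site 20 (C↔T, transition), site 21 (T↔G, transversion).
Of the 8 differences, 3 transitions and 5 transversions over 23 sites: P = 3/23 = 0.130435, Q = 5/23 = 0.217391.
d = −0.5·ln(0.521739) − 0.25·ln(0.565218) = −0.5·(-0.650588) − 0.25·(-0.570544) = 0.4679.

0.4679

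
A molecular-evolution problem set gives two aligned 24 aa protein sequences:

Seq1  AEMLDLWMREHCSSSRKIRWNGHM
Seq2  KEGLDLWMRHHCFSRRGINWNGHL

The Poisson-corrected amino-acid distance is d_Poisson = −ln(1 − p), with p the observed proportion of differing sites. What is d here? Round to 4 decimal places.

The sequences differ at positions 1 (A/K), 3 (M/G), 10 (E/H), 13 (S/F), 15 (S/R), 17 (K/G), 19 (R/N), 24 (M/L).
p = 8/24 = 0.333333.
d = −ln(1 − 0.333333) = −ln(0.666667) = 0.4055.

0.4055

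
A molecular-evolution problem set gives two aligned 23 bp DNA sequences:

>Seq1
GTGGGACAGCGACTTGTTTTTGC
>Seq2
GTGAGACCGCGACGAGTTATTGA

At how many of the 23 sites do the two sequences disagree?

6

Mismatches occur at site 4 (G↔A), site 8 (A↔C), site 14 (T↔G), site 15 (T↔A), site 19 (T↔A), site 23 (C↔A).
That gives 6 mismatches out of 23 aligned sites, so the Hamming distance is 6.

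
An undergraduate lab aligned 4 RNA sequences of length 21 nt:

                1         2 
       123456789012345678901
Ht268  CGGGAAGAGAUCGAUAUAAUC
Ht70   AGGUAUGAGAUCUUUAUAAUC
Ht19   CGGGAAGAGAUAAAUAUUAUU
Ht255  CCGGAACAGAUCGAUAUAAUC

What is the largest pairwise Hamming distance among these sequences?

8

Pairwise Hamming distances:
  Ht268 vs Ht70: 5
  Ht268 vs Ht19: 4
  Ht268 vs Ht255: 2
  Ht70 vs Ht19: 8
  Ht70 vs Ht255: 7
  Ht19 vs Ht255: 6
The largest is 8, between Ht70 and Ht19.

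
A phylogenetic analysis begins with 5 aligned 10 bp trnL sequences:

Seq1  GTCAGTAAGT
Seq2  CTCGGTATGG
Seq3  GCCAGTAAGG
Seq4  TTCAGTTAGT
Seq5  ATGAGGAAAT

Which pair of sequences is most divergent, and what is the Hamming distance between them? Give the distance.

7

Pairwise Hamming distances:
  Seq1 vs Seq2: 4
  Seq1 vs Seq3: 2
  Seq1 vs Seq4: 2
  Seq1 vs Seq5: 4
  Seq2 vs Seq3: 4
  Seq2 vs Seq4: 5
  Seq2 vs Seq5: 7
  Seq3 vs Seq4: 4
  Seq3 vs Seq5: 6
  Seq4 vs Seq5: 5
The largest is 7, between Seq2 and Seq5.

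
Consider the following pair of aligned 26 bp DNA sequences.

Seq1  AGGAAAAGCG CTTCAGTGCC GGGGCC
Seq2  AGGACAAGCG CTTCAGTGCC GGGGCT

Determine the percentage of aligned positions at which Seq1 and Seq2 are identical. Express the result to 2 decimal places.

The sequences differ at positions 5 (A/C), 26 (C/T).
24 of the 26 sites match, so the percent identity is 24/26 × 100 = 92.31%.

92.31%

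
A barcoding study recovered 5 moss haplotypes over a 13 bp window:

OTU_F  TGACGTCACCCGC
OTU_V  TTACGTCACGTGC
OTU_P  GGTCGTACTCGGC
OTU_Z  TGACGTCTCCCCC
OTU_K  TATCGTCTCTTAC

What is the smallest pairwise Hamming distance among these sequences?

2

Pairwise Hamming distances:
  OTU_F vs OTU_V: 3
  OTU_F vs OTU_P: 6
  OTU_F vs OTU_Z: 2
  OTU_F vs OTU_K: 6
  OTU_V vs OTU_P: 8
  OTU_V vs OTU_Z: 5
  OTU_V vs OTU_K: 5
  OTU_P vs OTU_Z: 7
  OTU_P vs OTU_K: 8
  OTU_Z vs OTU_K: 5
The smallest is 2, between OTU_F and OTU_Z.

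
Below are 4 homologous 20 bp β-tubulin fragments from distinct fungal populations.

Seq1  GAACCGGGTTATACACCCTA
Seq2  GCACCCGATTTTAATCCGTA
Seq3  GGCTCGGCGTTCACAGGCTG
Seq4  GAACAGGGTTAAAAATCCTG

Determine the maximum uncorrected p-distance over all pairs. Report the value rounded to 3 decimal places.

0.650

Pairwise Hamming distances:
  Seq1 vs Seq2: 7
  Seq1 vs Seq3: 10
  Seq1 vs Seq4: 5
  Seq2 vs Seq3: 13
  Seq2 vs Seq4: 10
  Seq3 vs Seq4: 11
The largest is 13 mismatches, between Seq2 and Seq3; p = 13/20 = 0.650.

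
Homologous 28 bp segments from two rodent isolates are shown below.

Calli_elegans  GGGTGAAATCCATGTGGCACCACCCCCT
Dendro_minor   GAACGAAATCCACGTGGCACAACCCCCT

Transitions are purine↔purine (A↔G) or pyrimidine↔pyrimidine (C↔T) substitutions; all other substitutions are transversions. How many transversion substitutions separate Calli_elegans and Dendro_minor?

1

The sequences differ at positions 2 (G/A, transition), 3 (G/A, transition), 4 (T/C, transition), 13 (T/C, transition), 21 (C/A, transversion).
Of the 5 differences, 4 transitions and 1 transversion, so the answer is 1.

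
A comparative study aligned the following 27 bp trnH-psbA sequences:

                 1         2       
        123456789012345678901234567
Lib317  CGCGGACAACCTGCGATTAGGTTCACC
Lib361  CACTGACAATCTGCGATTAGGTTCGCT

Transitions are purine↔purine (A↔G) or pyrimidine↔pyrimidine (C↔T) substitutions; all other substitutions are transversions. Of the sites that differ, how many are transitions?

Differing sites — 2:G/A (Ti); 4:G/T (Tv); 10:C/T (Ti); 25:A/G (Ti); 27:C/T (Ti).
Of the 5 differences, 4 transitions and 1 transversion, so the answer is 4.

4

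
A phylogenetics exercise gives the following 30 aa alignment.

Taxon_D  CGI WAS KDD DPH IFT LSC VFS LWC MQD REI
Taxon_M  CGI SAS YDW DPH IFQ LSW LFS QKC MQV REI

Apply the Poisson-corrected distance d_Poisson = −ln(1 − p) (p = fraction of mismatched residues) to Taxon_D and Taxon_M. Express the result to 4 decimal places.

Differing sites — 4:W/S; 7:K/Y; 9:D/W; 15:T/Q; 18:C/W; 19:V/L; 22:L/Q; 23:W/K; 27:D/V.
p = 9/30 = 0.300000.
d = −ln(1 − 0.300000) = −ln(0.700000) = 0.3567.

0.3567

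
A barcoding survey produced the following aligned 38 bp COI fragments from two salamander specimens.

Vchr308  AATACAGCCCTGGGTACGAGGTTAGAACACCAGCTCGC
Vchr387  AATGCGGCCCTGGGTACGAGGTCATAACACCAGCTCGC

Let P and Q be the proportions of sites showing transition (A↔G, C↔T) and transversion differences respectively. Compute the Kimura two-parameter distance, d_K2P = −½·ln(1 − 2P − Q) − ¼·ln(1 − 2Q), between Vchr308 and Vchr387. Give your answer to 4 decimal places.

0.1153

Mismatches occur at site 4 (A/G, transition), site 6 (A/G, transition), site 23 (T/C, transition), site 25 (G/T, transversion).
Of the 4 differences, 3 transitions and 1 transversion over 38 sites: P = 3/38 = 0.078947, Q = 1/38 = 0.026316.
d = −0.5·ln(0.815790) − 0.25·ln(0.947368) = −0.5·(-0.203598) − 0.25·(-0.054068) = 0.1153.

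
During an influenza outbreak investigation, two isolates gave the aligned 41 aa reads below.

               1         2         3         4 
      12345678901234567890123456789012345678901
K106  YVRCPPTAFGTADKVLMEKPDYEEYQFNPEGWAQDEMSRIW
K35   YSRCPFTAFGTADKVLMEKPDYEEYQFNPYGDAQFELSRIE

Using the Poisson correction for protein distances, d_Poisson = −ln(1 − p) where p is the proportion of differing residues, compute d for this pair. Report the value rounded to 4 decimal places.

0.1872

Mismatches occur at site 2 (V→S), site 6 (P→F), site 30 (E→Y), site 32 (W→D), site 35 (D→F), site 37 (M→L), site 41 (W→E).
p = 7/41 = 0.170732.
d = −ln(1 − 0.170732) = −ln(0.829268) = 0.1872.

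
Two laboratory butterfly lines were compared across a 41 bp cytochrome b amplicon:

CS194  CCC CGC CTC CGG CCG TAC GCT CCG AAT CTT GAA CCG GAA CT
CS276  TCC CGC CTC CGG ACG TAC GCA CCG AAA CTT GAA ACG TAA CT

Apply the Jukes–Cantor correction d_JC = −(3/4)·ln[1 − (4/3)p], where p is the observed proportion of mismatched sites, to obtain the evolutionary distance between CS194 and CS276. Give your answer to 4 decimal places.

0.1628

The sequences differ at positions 1 (C/T), 13 (C/A), 21 (T/A), 27 (T/A), 34 (C/A), 37 (G/T).
p = 6/41 = 0.146341.
d = −0.75 · ln(1 − (4/3)·0.146341) = −0.75 · ln(0.804879) = −0.75 · (-0.217063) = 0.1628.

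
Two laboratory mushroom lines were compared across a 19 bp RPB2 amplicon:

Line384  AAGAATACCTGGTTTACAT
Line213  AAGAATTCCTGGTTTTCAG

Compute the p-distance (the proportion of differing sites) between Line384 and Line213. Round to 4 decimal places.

0.1579

The sequences differ at positions 7 (A/T), 16 (A/T), 19 (T/G).
There are 3 differences over 19 sites, so p = 3/19 = 0.1579.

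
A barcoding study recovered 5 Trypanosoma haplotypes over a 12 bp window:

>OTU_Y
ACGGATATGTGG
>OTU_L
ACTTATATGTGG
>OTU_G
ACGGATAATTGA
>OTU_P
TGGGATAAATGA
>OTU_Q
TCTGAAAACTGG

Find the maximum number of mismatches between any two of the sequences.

7

Pairwise Hamming distances:
  OTU_Y vs OTU_L: 2
  OTU_Y vs OTU_G: 3
  OTU_Y vs OTU_P: 5
  OTU_Y vs OTU_Q: 5
  OTU_L vs OTU_G: 5
  OTU_L vs OTU_P: 7
  OTU_L vs OTU_Q: 5
  OTU_G vs OTU_P: 3
  OTU_G vs OTU_Q: 5
  OTU_P vs OTU_Q: 5
The largest is 7, between OTU_L and OTU_P.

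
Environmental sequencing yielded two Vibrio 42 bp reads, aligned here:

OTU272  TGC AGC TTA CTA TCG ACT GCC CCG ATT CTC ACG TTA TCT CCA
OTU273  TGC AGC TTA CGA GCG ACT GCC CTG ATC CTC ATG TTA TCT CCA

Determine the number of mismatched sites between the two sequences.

5

The sequences differ at positions 11 (T/G), 13 (T/G), 23 (C/T), 27 (T/C), 32 (C/T).
That gives 5 mismatches out of 42 aligned sites, so the Hamming distance is 5.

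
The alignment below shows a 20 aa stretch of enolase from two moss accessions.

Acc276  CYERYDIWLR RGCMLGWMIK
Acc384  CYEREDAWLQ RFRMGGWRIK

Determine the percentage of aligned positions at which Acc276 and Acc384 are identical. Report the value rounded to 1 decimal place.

65.0%

The sequences differ at positions 5 (Y/E), 7 (I/A), 10 (R/Q), 12 (G/F), 13 (C/R), 15 (L/G), 18 (M/R).
13 of the 20 sites match, so the percent identity is 13/20 × 100 = 65.0%.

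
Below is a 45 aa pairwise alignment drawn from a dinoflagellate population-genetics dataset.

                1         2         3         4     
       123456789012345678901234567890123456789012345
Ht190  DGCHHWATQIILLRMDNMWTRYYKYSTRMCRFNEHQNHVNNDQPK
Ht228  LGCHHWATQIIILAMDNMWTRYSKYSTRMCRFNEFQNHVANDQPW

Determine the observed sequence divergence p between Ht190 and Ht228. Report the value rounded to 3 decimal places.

Mismatches occur at site 1 (D→L), site 12 (L→I), site 14 (R→A), site 23 (Y→S), site 35 (H→F), site 40 (N→A), site 45 (K→W).
There are 7 differences over 45 sites, so p = 7/45 = 0.156.

0.156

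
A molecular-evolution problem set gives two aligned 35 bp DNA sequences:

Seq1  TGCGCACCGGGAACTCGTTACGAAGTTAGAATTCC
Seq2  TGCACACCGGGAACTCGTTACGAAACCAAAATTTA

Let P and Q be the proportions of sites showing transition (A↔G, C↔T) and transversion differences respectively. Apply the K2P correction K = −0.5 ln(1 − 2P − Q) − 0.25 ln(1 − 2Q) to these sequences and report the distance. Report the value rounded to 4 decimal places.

0.2469

Differing sites — 4:G/A (Ti); 25:G/A (Ti); 26:T/C (Ti); 27:T/C (Ti); 29:G/A (Ti); 34:C/T (Ti); 35:C/A (Tv).
Of the 7 differences, 6 transitions and 1 transversion over 35 sites: P = 6/35 = 0.171429, Q = 1/35 = 0.028571.
d = −0.5·ln(0.628571) − 0.25·ln(0.942858) = −0.5·(-0.464306) − 0.25·(-0.058840) = 0.2469.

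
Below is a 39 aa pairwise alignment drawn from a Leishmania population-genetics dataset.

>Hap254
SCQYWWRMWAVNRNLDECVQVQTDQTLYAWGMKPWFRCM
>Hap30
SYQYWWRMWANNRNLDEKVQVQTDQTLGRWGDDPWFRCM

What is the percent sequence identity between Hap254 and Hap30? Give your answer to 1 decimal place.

Differing sites — 2:C/Y; 11:V/N; 18:C/K; 28:Y/G; 29:A/R; 32:M/D; 33:K/D.
32 of the 39 sites match, so the percent identity is 32/39 × 100 = 82.1%.

82.1%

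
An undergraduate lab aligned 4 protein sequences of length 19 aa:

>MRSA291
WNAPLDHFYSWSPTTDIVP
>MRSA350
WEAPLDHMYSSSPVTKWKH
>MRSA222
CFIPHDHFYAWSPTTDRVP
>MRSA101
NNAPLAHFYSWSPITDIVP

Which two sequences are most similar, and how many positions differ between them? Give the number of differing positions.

3

Pairwise Hamming distances:
  MRSA291 vs MRSA350: 8
  MRSA291 vs MRSA222: 6
  MRSA291 vs MRSA101: 3
  MRSA350 vs MRSA222: 12
  MRSA350 vs MRSA101: 10
  MRSA222 vs MRSA101: 8
The smallest is 3, between MRSA291 and MRSA101.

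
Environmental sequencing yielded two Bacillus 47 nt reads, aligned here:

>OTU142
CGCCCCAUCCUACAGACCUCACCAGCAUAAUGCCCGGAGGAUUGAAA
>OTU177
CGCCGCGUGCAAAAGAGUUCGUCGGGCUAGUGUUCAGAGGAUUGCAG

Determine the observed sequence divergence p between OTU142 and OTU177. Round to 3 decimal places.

0.383

Mismatches occur at site 5 (C/G), site 7 (A/G), site 9 (C/G), site 11 (U/A), site 13 (C/A), site 17 (C/G), site 18 (C/U), site 21 (A/G), site 22 (C/U), site 24 (A/G), site 26 (C/G), site 27 (A/C), site 30 (A/G), site 33 (C/U), site 34 (C/U), site 36 (G/A), site 45 (A/C), site 47 (A/G).
There are 18 differences over 47 sites, so p = 18/47 = 0.383.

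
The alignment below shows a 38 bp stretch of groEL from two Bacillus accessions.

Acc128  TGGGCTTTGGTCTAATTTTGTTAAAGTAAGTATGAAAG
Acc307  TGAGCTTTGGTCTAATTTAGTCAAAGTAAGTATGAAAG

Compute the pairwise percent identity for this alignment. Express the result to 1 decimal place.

92.1%

Differing sites — 3:G/A; 19:T/A; 22:T/C.
35 of the 38 sites match, so the percent identity is 35/38 × 100 = 92.1%.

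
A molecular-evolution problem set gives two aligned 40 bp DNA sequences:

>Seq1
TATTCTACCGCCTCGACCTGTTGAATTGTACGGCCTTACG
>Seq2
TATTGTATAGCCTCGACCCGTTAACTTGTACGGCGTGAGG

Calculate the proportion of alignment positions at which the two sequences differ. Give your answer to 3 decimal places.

Mismatches occur at site 5 (C↔G), site 8 (C↔T), site 9 (C↔A), site 19 (T↔C), site 23 (G↔A), site 25 (A↔C), site 35 (C↔G), site 37 (T↔G), site 39 (C↔G).
There are 9 differences over 40 sites, so p = 9/40 = 0.225.

0.225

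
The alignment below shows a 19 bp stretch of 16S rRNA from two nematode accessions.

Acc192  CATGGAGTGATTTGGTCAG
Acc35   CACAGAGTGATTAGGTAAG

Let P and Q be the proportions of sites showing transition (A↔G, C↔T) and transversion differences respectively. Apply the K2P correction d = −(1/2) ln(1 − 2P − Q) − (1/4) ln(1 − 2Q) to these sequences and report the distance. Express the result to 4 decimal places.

0.2488

Differing sites — 3:T/C (Ti); 4:G/A (Ti); 13:T/A (Tv); 17:C/A (Tv).
Of the 4 differences, 2 transitions and 2 transversions over 19 sites: P = 2/19 = 0.105263, Q = 2/19 = 0.105263.
d = −0.5·ln(0.684211) − 0.25·ln(0.789474) = −0.5·(-0.379489) − 0.25·(-0.236388) = 0.2488.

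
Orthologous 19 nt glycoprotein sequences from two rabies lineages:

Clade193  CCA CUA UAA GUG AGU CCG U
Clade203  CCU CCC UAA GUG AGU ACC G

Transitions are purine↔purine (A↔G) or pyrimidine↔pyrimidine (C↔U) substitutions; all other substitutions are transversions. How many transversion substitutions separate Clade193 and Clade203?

5

Mismatches occur at site 3 (A↔U, transversion), site 5 (U↔C, transition), site 6 (A↔C, transversion), site 16 (C↔A, transversion), site 18 (G↔C, transversion), site 19 (U↔G, transversion).
Of the 6 differences, 1 transition and 5 transversions, so the answer is 5.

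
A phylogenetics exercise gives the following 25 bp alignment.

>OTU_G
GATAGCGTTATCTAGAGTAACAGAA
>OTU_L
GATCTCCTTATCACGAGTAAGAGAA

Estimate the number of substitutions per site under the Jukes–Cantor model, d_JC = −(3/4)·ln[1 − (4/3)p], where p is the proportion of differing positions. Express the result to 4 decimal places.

0.2892

The sequences differ at positions 4 (A/C), 5 (G/T), 7 (G/C), 13 (T/A), 14 (A/C), 21 (C/G).
p = 6/25 = 0.240000.
d = −0.75 · ln(1 − (4/3)·0.240000) = −0.75 · ln(0.680000) = −0.75 · (-0.385662) = 0.2892.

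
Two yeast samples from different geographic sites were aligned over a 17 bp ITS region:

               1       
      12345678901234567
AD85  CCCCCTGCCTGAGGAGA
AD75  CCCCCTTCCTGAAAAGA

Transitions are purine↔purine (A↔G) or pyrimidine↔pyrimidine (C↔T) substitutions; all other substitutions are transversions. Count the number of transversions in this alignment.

1

Mismatches occur at site 7 (G/T, transversion), site 13 (G/A, transition), site 14 (G/A, transition).
Of the 3 differences, 2 transitions and 1 transversion, so the answer is 1.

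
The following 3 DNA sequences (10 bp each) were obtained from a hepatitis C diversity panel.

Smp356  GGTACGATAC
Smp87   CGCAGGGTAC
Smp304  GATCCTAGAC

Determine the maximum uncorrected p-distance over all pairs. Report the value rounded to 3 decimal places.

0.800

Pairwise Hamming distances:
  Smp356 vs Smp87: 4
  Smp356 vs Smp304: 4
  Smp87 vs Smp304: 8
The largest is 8 mismatches, between Smp87 and Smp304; p = 8/10 = 0.800.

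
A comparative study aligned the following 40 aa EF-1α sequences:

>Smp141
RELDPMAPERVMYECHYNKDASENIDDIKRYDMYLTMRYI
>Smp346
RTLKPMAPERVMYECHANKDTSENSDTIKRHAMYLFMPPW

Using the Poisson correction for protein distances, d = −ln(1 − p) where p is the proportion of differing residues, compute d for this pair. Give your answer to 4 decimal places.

Mismatches occur at site 2 (E↔T), site 4 (D↔K), site 17 (Y↔A), site 21 (A↔T), site 25 (I↔S), site 27 (D↔T), site 31 (Y↔H), site 32 (D↔A), site 36 (T↔F), site 38 (R↔P), site 39 (Y↔P), site 40 (I↔W).
p = 12/40 = 0.300000.
d = −ln(1 − 0.300000) = −ln(0.700000) = 0.3567.

0.3567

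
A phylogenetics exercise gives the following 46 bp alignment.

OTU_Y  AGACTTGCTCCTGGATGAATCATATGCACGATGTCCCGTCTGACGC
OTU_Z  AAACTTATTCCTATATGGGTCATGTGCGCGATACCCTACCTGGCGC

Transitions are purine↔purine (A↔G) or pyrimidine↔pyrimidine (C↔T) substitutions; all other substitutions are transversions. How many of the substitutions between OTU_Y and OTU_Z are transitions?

Differing sites — 2:G/A (Ti); 7:G/A (Ti); 8:C/T (Ti); 13:G/A (Ti); 14:G/T (Tv); 18:A/G (Ti); 19:A/G (Ti); 24:A/G (Ti); 28:A/G (Ti); 33:G/A (Ti); 34:T/C (Ti); 37:C/T (Ti); 38:G/A (Ti); 39:T/C (Ti); 43:A/G (Ti).
Of the 15 differences, 14 transitions and 1 transversion, so the answer is 14.

14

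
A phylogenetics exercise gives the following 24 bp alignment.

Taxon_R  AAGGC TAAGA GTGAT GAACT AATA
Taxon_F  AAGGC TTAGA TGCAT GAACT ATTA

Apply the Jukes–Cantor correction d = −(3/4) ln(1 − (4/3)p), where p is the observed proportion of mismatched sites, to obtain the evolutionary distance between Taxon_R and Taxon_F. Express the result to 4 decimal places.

Differing sites — 7:A/T; 11:G/T; 12:T/G; 13:G/C; 22:A/T.
p = 5/24 = 0.208333.
d = −0.75 · ln(1 − (4/3)·0.208333) = −0.75 · ln(0.722223) = −0.75 · (-0.325421) = 0.2441.

0.2441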